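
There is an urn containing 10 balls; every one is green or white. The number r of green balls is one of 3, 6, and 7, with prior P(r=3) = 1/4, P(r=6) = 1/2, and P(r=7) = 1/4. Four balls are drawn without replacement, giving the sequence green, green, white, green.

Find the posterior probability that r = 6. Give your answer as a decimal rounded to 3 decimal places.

The likelihood of the observed sequence under each hypothesis: P(data | r = 3) = (3/10)(2/9)(7/8)(1/7) = 1/120; P(data | r = 6) = (6/10)(5/9)(4/8)(4/7) = 2/21; P(data | r = 7) = (7/10)(6/9)(3/8)(5/7) = 1/8.
The prior-weighted likelihoods are 1/4 · 1/120 = 1/480, 1/2 · 2/21 = 1/21, 1/4 · 1/8 = 1/32; these sum to 17/210.
Hence P(r = 6 | data) = (1/21) / (17/210) = 10/17.

0.588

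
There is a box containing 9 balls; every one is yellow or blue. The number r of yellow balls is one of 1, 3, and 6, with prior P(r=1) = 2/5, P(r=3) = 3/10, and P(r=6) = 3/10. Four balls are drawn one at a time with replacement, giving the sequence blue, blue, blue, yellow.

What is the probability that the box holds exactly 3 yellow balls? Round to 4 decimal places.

0.4341

Under each hypothesis, the probability of the observed sequence is: P(data | r = 1) = (8/9)(8/9)(8/9)(1/9) = 0.078037; P(data | r = 3) = (6/9)(6/9)(6/9)(3/9) = 0.098765; P(data | r = 6) = (3/9)(3/9)(3/9)(6/9) = 0.024691.
Weighting by the prior gives 2/5 · 0.078037 = 0.031215, 3/10 · 0.098765 = 0.02963, 3/10 · 0.024691 = 0.0074074; summing to 0.068252.
Hence P(r = 3 | data) = (0.02963) / (0.068252) = 0.43412.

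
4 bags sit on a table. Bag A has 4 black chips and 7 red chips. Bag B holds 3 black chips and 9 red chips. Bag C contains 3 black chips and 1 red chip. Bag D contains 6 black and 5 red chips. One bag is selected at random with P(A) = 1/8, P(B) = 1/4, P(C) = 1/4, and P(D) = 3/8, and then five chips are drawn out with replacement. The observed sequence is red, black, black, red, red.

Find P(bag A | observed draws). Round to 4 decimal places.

0.1811

For each hypothesis, P(data | H) works out to: P(data | bag A) = (7/11)(4/11)(4/11)(7/11)(7/11) = 0.034076; P(data | bag B) = (9/12)(3/12)(3/12)(9/12)(9/12) = 0.026367; P(data | bag C) = (1/4)(3/4)(3/4)(1/4)(1/4) = 0.0087891; P(data | bag D) = (5/11)(6/11)(6/11)(5/11)(5/11) = 0.027941.
Multiplying each by its prior: 1/8 · 0.034076 = 0.0042595, 1/4 · 0.026367 = 0.0065918, 1/4 · 0.0087891 = 0.0021973, 3/8 · 0.027941 = 0.010478; these sum to 0.023527.
By Bayes' rule, P(bag A | data) = (0.0042595) / (0.023527) = 0.18105.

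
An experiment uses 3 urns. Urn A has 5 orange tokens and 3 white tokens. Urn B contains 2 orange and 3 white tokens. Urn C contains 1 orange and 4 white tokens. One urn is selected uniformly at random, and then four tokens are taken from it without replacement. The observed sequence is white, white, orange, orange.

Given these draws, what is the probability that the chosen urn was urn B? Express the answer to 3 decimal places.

The likelihood of the observed sequence under each hypothesis: P(data | urn A) = (3/8)(2/7)(5/6)(4/5) = 1/14; P(data | urn B) = (3/5)(2/4)(2/3)(1/2) = 1/10; P(data | urn C) = (4/5)(3/4)(1/3)(0/2) = 0.
Weighting by the prior gives 1/3 · 1/14 = 1/42, 1/3 · 1/10 = 1/30, 1/3 · 0 = 0; with total 2/35.
Hence P(urn B | data) = (1/30) / (2/35) = 7/12.

0.583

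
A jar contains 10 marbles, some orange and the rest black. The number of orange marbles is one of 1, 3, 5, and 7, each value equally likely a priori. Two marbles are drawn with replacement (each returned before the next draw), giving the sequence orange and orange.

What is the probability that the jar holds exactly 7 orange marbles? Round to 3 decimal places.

Compute the likelihood of the observed sequence for each case: P(data | r = 1) = (1/10)(1/10) = 1/100; P(data | r = 3) = (3/10)(3/10) = 9/100; P(data | r = 5) = (5/10)(5/10) = 1/4; P(data | r = 7) = (7/10)(7/10) = 49/100.
The prior-weighted likelihoods are 1/4 · 1/100 = 1/400, 1/4 · 9/100 = 9/400, 1/4 · 1/4 = 1/16, 1/4 · 49/100 = 49/400; these sum to 21/100.
Therefore the posterior P(r = 7 | data) = (49/400) / (21/100) = 7/12.

0.583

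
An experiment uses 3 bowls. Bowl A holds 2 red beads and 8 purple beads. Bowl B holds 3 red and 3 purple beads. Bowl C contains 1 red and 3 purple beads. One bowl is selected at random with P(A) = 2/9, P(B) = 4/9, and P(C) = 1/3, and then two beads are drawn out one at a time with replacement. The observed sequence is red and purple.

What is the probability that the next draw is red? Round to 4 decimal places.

Compute the likelihood of the observed sequence for each case: P(data | bowl A) = (2/10)(8/10) = 0.16; P(data | bowl B) = (3/6)(3/6) = 0.25; P(data | bowl C) = (1/4)(3/4) = 0.1875.
Multiplying each by its prior: 2/9 · 0.16 = 0.035556, 4/9 · 0.25 = 0.11111, 1/3 · 0.1875 = 0.0625; these sum to 0.20917.
Normalising, the posterior is P(bowl A | data) = 0.16999, P(bowl B | data) = 0.53121, P(bowl C | data) = 0.2988.
So P(red next | data) = Σ P(red next | H) P(H | data) = (1/5)(0.16999) + (1/2)(0.53121) + (1/4)(0.2988) = 0.3743.

0.3743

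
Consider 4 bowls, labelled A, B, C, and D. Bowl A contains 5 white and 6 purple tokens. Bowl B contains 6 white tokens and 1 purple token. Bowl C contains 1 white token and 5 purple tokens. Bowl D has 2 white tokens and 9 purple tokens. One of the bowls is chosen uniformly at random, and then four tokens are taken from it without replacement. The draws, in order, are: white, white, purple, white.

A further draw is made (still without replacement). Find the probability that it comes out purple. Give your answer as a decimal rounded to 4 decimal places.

Under each hypothesis, the probability of the observed sequence is: P(data | bowl A) = (5/11)(4/10)(6/9)(3/8) = 1/22; P(data | bowl B) = (6/7)(5/6)(1/5)(4/4) = 1/7; P(data | bowl C) = (1/6)(0/5) = 0; P(data | bowl D) = (2/11)(1/10)(9/9)(0/8) = 0.
The prior-weighted likelihoods are 1/4 · 1/22 = 1/88, 1/4 · 1/7 = 1/28, 1/4 · 0 = 0, 1/4 · 0 = 0; these sum to 29/616.
The posterior is then P(bowl A | data) = 7/29, P(bowl B | data) = 22/29, P(bowl C | data) = 0, P(bowl D | data) = 0.
Averaging over the posterior, P(purple next | data) = (5/7)(7/29) + (0)(22/29) = 5/29.

0.1724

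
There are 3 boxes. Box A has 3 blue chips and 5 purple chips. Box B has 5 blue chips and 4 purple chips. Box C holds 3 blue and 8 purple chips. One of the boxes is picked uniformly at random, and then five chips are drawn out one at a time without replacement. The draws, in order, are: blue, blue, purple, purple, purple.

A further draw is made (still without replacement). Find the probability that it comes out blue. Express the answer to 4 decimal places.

0.3922

Compute the likelihood of the observed sequence for each case: P(data | box A) = (3/8)(2/7)(5/6)(4/5)(3/4) = 0.053571; P(data | box B) = (5/9)(4/8)(4/7)(3/6)(2/5) = 0.031746; P(data | box C) = (3/11)(2/10)(8/9)(7/8)(6/7) = 0.036364.
Weighting by the prior gives 1/3 · 0.053571 = 0.017857, 1/3 · 0.031746 = 0.010582, 1/3 · 0.036364 = 0.012121; summing to 0.04056.
Normalising, the posterior is P(box A | data) = 0.44026, P(box B | data) = 0.2609, P(box C | data) = 0.29884.
Averaging over the posterior, P(blue next | data) = (1/3)(0.44026) + (3/4)(0.2609) + (1/6)(0.29884) = 0.39223.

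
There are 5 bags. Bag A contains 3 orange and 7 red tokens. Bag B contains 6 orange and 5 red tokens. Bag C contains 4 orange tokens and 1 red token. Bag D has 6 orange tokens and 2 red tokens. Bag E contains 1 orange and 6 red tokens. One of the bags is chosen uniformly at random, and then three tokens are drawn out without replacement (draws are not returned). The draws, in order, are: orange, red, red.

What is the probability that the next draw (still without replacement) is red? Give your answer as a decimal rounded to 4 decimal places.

For each hypothesis, P(data | H) works out to: P(data | bag A) = (3/10)(7/9)(6/8) = 0.175; P(data | bag B) = (6/11)(5/10)(4/9) = 0.12121; P(data | bag C) = (4/5)(1/4)(0/3) = 0; P(data | bag D) = (6/8)(2/7)(1/6) = 0.035714; P(data | bag E) = (1/7)(6/6)(5/5) = 0.14286.
Weighting by the prior gives 1/5 · 0.175 = 0.035, 1/5 · 0.12121 = 0.024242, 1/5 · 0 = 0, 1/5 · 0.035714 = 0.0071429, 1/5 · 0.14286 = 0.028571; with total 0.094957.
The posterior is then P(bag A | data) = 0.36859, P(bag B | data) = 0.2553, P(bag C | data) = 0, P(bag D | data) = 0.075222, P(bag E | data) = 0.30089.
Averaging over the posterior, P(red next | data) = (5/7)(0.36859) + (3/8)(0.2553) + (0)(0.075222) + (1)(0.30089) = 0.6599.

0.6599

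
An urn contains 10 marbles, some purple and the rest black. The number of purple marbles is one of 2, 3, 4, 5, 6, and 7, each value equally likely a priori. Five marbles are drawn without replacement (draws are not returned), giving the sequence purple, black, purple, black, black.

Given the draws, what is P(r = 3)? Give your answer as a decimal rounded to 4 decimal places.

Under each hypothesis, the probability of the observed sequence is: P(data | r = 2) = (2/10)(8/9)(1/8)(7/7)(6/6) = 1/45; P(data | r = 3) = (3/10)(7/9)(2/8)(6/7)(5/6) = 1/24; P(data | r = 4) = (4/10)(6/9)(3/8)(5/7)(4/6) = 1/21; P(data | r = 5) = (5/10)(5/9)(4/8)(4/7)(3/6) = 5/126; P(data | r = 6) = (6/10)(4/9)(5/8)(3/7)(2/6) = 1/42; P(data | r = 7) = (7/10)(3/9)(6/8)(2/7)(1/6) = 1/120.
The prior-weighted likelihoods are 1/6 · 1/45 = 1/270, 1/6 · 1/24 = 1/144, 1/6 · 1/21 = 1/126, 1/6 · 5/126 = 5/756, 1/6 · 1/42 = 1/252, 1/6 · 1/120 = 1/720; with total 11/360.
By Bayes' rule, P(r = 3 | data) = (1/144) / (11/360) = 5/22.

0.2273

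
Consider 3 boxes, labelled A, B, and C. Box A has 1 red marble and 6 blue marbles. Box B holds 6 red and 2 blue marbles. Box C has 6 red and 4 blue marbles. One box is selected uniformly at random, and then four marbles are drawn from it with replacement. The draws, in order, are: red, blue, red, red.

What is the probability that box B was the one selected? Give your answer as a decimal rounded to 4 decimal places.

0.5426

For each hypothesis, P(data | H) works out to: P(data | box A) = (1/7)(6/7)(1/7)(1/7) = 0.002499; P(data | box B) = (6/8)(2/8)(6/8)(6/8) = 0.10547; P(data | box C) = (6/10)(4/10)(6/10)(6/10) = 0.0864.
The prior-weighted likelihoods are 1/3 · 0.002499 = 0.00083299, 1/3 · 0.10547 = 0.035156, 1/3 · 0.0864 = 0.0288; with total 0.064789.
So P(box B | data) = (0.035156) / (0.064789) = 0.54262.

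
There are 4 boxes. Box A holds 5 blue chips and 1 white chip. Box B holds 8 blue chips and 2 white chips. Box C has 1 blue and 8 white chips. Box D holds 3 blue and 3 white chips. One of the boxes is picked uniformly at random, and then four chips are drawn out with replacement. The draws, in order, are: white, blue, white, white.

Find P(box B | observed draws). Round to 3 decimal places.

Compute the likelihood of the observed sequence for each case: P(data | box A) = (1/6)(5/6)(1/6)(1/6) = 0.003858; P(data | box B) = (2/10)(8/10)(2/10)(2/10) = 0.0064; P(data | box C) = (8/9)(1/9)(8/9)(8/9) = 0.078037; P(data | box D) = (3/6)(3/6)(3/6)(3/6) = 0.0625.
The prior-weighted likelihoods are 1/4 · 0.003858 = 0.00096451, 1/4 · 0.0064 = 0.0016, 1/4 · 0.078037 = 0.019509, 1/4 · 0.0625 = 0.015625; these sum to 0.037699.
Hence P(box B | data) = (0.0016) / (0.037699) = 0.042442.

0.042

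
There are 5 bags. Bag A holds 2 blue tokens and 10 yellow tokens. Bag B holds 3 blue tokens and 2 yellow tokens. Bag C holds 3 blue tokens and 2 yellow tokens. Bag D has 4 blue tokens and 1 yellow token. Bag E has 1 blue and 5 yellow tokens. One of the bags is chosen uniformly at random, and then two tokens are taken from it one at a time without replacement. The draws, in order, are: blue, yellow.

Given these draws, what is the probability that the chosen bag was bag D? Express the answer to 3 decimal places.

0.179

The likelihood of the observed sequence under each hypothesis: P(data | bag A) = (2/12)(10/11) = 5/33; P(data | bag B) = (3/5)(2/4) = 3/10; P(data | bag C) = (3/5)(2/4) = 3/10; P(data | bag D) = (4/5)(1/4) = 1/5; P(data | bag E) = (1/6)(5/5) = 1/6.
The prior-weighted likelihoods are 1/5 · 5/33 = 1/33, 1/5 · 3/10 = 3/50, 1/5 · 3/10 = 3/50, 1/5 · 1/5 = 1/25, 1/5 · 1/6 = 1/30; these sum to 123/550.
By Bayes' rule, P(bag D | data) = (1/25) / (123/550) = 22/123.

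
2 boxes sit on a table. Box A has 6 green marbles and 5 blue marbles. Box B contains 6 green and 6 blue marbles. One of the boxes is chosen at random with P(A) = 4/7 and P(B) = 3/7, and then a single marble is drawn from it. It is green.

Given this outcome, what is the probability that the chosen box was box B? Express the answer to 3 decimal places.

0.407

Compute the likelihood of this draw for each case: P(data | box A) = (6/11) = 6/11; P(data | box B) = (6/12) = 1/2.
The prior-weighted likelihoods are 4/7 · 6/11 = 24/77, 3/7 · 1/2 = 3/14; with total 81/154.
Hence P(box B | data) = (3/14) / (81/154) = 11/27.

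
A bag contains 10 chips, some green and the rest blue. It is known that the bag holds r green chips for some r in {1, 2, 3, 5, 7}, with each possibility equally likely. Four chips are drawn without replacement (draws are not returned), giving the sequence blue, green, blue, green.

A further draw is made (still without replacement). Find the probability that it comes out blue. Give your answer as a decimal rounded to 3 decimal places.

The likelihood of the observed sequence under each hypothesis: P(data | r = 1) = (9/10)(1/9)(8/8)(0/7) = 0; P(data | r = 2) = (8/10)(2/9)(7/8)(1/7) = 0.022222; P(data | r = 3) = (7/10)(3/9)(6/8)(2/7) = 0.05; P(data | r = 5) = (5/10)(5/9)(4/8)(4/7) = 0.079365; P(data | r = 7) = (3/10)(7/9)(2/8)(6/7) = 0.05.
Multiplying each by its prior: 1/5 · 0 = 0, 1/5 · 0.022222 = 0.0044444, 1/5 · 0.05 = 0.01, 1/5 · 0.079365 = 0.015873, 1/5 · 0.05 = 0.01; with total 0.040317.
Normalising, the posterior is P(r = 1 | data) = 0, P(r = 2 | data) = 0.11024, P(r = 3 | data) = 0.24803, P(r = 5 | data) = 0.3937, P(r = 7 | data) = 0.24803.
The predictive probability is P(blue next | data) = (1)(0.11024) + (5/6)(0.24803) + (1/2)(0.3937) + (1/6)(0.24803) = 0.55512.

0.555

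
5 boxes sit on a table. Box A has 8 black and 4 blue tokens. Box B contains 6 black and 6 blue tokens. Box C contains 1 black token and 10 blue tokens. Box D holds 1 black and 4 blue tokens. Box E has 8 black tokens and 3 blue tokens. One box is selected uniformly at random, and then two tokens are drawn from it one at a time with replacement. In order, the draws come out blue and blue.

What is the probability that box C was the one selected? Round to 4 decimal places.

0.4345

Compute the likelihood of the observed sequence for each case: P(data | box A) = (4/12)(4/12) = 0.11111; P(data | box B) = (6/12)(6/12) = 0.25; P(data | box C) = (10/11)(10/11) = 0.82645; P(data | box D) = (4/5)(4/5) = 0.64; P(data | box E) = (3/11)(3/11) = 0.07438.
The prior-weighted likelihoods are 1/5 · 0.11111 = 0.022222, 1/5 · 0.25 = 0.05, 1/5 · 0.82645 = 0.16529, 1/5 · 0.64 = 0.128, 1/5 · 0.07438 = 0.014876; summing to 0.38039.
By Bayes' rule, P(box C | data) = (0.16529) / (0.38039) = 0.43453.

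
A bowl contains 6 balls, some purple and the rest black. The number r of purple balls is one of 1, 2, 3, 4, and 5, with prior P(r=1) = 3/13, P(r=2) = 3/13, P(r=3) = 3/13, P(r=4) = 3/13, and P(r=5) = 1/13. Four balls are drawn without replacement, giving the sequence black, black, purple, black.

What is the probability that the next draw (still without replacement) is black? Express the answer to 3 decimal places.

0.667

Under each hypothesis, the probability of the observed sequence is: P(data | r = 1) = (5/6)(4/5)(1/4)(3/3) = 1/6; P(data | r = 2) = (4/6)(3/5)(2/4)(2/3) = 2/15; P(data | r = 3) = (3/6)(2/5)(3/4)(1/3) = 1/20; P(data | r = 4) = (2/6)(1/5)(4/4)(0/3) = 0; P(data | r = 5) = (1/6)(0/5) = 0.
Weighting by the prior gives 3/13 · 1/6 = 1/26, 3/13 · 2/15 = 2/65, 3/13 · 1/20 = 3/260, 3/13 · 0 = 0, 1/13 · 0 = 0; with total 21/260.
The posterior is then P(r = 1 | data) = 10/21, P(r = 2 | data) = 8/21, P(r = 3 | data) = 1/7, P(r = 4 | data) = 0, P(r = 5 | data) = 0.
Averaging over the posterior, P(black next | data) = (1)(10/21) + (1/2)(8/21) + (0)(1/7) = 2/3.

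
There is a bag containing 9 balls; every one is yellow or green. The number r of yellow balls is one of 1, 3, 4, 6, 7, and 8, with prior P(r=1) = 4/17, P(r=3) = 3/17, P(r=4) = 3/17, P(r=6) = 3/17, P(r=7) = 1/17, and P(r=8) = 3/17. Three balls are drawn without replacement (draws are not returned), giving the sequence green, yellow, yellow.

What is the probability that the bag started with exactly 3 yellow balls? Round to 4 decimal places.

0.1333

The likelihood of the observed sequence under each hypothesis: P(data | r = 1) = (8/9)(1/8)(0/7) = 0; P(data | r = 3) = (6/9)(3/8)(2/7) = 1/14; P(data | r = 4) = (5/9)(4/8)(3/7) = 5/42; P(data | r = 6) = (3/9)(6/8)(5/7) = 5/28; P(data | r = 7) = (2/9)(7/8)(6/7) = 1/6; P(data | r = 8) = (1/9)(8/8)(7/7) = 1/9.
The prior-weighted likelihoods are 4/17 · 0 = 0, 3/17 · 1/14 = 3/238, 3/17 · 5/42 = 5/238, 3/17 · 5/28 = 15/476, 1/17 · 1/6 = 1/102, 3/17 · 1/9 = 1/51; with total 45/476.
Therefore the posterior P(r = 3 | data) = (3/238) / (45/476) = 2/15.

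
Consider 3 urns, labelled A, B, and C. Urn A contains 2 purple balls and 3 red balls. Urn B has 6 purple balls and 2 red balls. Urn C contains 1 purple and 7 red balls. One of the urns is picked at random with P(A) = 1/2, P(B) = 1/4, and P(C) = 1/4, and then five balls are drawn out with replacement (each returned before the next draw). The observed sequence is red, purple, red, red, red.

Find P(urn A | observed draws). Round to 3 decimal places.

0.576

The likelihood of the observed sequence under each hypothesis: P(data | urn A) = (3/5)(2/5)(3/5)(3/5)(3/5) = 0.05184; P(data | urn B) = (2/8)(6/8)(2/8)(2/8)(2/8) = 0.0029297; P(data | urn C) = (7/8)(1/8)(7/8)(7/8)(7/8) = 0.073273.
Multiplying each by its prior: 1/2 · 0.05184 = 0.02592, 1/4 · 0.0029297 = 0.00073242, 1/4 · 0.073273 = 0.018318; these sum to 0.044971.
So P(urn A | data) = (0.02592) / (0.044971) = 0.57638.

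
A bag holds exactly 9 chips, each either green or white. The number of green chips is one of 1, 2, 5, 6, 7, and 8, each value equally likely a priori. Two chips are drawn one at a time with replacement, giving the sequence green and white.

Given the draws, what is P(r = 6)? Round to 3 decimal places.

0.220

For each hypothesis, P(data | H) works out to: P(data | r = 1) = (1/9)(8/9) = 8/81; P(data | r = 2) = (2/9)(7/9) = 14/81; P(data | r = 5) = (5/9)(4/9) = 20/81; P(data | r = 6) = (6/9)(3/9) = 2/9; P(data | r = 7) = (7/9)(2/9) = 14/81; P(data | r = 8) = (8/9)(1/9) = 8/81.
Multiplying each by its prior: 1/6 · 8/81 = 4/243, 1/6 · 14/81 = 7/243, 1/6 · 20/81 = 10/243, 1/6 · 2/9 = 1/27, 1/6 · 14/81 = 7/243, 1/6 · 8/81 = 4/243; summing to 41/243.
Hence P(r = 6 | data) = (1/27) / (41/243) = 9/41.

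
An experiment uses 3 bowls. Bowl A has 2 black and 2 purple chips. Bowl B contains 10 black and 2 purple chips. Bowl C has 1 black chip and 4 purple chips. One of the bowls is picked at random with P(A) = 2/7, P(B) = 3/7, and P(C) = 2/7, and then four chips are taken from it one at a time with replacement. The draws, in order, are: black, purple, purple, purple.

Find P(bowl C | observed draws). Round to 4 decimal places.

0.5999

Compute the likelihood of the observed sequence for each case: P(data | bowl A) = (2/4)(2/4)(2/4)(2/4) = 0.0625; P(data | bowl B) = (10/12)(2/12)(2/12)(2/12) = 0.003858; P(data | bowl C) = (1/5)(4/5)(4/5)(4/5) = 0.1024.
The prior-weighted likelihoods are 2/7 · 0.0625 = 0.017857, 3/7 · 0.003858 = 0.0016534, 2/7 · 0.1024 = 0.029257; with total 0.048768.
By Bayes' rule, P(bowl C | data) = (0.029257) / (0.048768) = 0.59993.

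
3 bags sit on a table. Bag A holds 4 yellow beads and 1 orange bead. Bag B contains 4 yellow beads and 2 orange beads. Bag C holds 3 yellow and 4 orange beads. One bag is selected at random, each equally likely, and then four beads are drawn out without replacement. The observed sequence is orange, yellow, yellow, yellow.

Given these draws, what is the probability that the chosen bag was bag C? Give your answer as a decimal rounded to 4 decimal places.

0.0789

The likelihood of the observed sequence under each hypothesis: P(data | bag A) = (1/5)(4/4)(3/3)(2/2) = 1/5; P(data | bag B) = (2/6)(4/5)(3/4)(2/3) = 2/15; P(data | bag C) = (4/7)(3/6)(2/5)(1/4) = 1/35.
Weighting by the prior gives 1/3 · 1/5 = 1/15, 1/3 · 2/15 = 2/45, 1/3 · 1/35 = 1/105; summing to 38/315.
By Bayes' rule, P(bag C | data) = (1/105) / (38/315) = 3/38.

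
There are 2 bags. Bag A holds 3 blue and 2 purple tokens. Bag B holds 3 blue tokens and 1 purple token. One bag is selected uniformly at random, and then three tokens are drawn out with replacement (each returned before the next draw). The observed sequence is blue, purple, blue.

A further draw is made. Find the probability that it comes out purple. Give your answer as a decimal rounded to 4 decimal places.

For each hypothesis, P(data | H) works out to: P(data | bag A) = (3/5)(2/5)(3/5) = 0.144; P(data | bag B) = (3/4)(1/4)(3/4) = 0.14062.
Weighting by the prior gives 1/2 · 0.144 = 0.072, 1/2 · 0.14062 = 0.070312; with total 0.14231.
The posterior is then P(bag A | data) = 0.50593, P(bag B | data) = 0.49407.
Averaging over the posterior, P(purple next | data) = (2/5)(0.50593) + (1/4)(0.49407) = 0.32589.

0.3259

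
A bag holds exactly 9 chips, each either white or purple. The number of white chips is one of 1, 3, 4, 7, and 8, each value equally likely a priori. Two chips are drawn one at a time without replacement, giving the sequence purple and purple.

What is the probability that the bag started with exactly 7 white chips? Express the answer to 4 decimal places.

0.0185

The likelihood of the observed sequence under each hypothesis: P(data | r = 1) = (8/9)(7/8) = 7/9; P(data | r = 3) = (6/9)(5/8) = 5/12; P(data | r = 4) = (5/9)(4/8) = 5/18; P(data | r = 7) = (2/9)(1/8) = 1/36; P(data | r = 8) = (1/9)(0/8) = 0.
Multiplying each by its prior: 1/5 · 7/9 = 7/45, 1/5 · 5/12 = 1/12, 1/5 · 5/18 = 1/18, 1/5 · 1/36 = 1/180, 1/5 · 0 = 0; with total 3/10.
So P(r = 7 | data) = (1/180) / (3/10) = 1/54.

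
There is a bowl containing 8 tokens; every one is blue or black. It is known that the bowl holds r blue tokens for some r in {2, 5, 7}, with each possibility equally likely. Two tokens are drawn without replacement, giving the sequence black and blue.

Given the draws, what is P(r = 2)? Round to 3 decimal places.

Compute the likelihood of the observed sequence for each case: P(data | r = 2) = (6/8)(2/7) = 3/14; P(data | r = 5) = (3/8)(5/7) = 15/56; P(data | r = 7) = (1/8)(7/7) = 1/8.
The prior-weighted likelihoods are 1/3 · 3/14 = 1/14, 1/3 · 15/56 = 5/56, 1/3 · 1/8 = 1/24; summing to 17/84.
So P(r = 2 | data) = (1/14) / (17/84) = 6/17.

0.353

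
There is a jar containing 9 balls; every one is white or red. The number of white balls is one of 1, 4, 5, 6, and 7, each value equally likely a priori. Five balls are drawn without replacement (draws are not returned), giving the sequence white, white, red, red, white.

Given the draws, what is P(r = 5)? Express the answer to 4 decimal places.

Under each hypothesis, the probability of the observed sequence is: P(data | r = 1) = (1/9)(0/8) = 0; P(data | r = 4) = (4/9)(3/8)(5/7)(4/6)(2/5) = 2/63; P(data | r = 5) = (5/9)(4/8)(4/7)(3/6)(3/5) = 1/21; P(data | r = 6) = (6/9)(5/8)(3/7)(2/6)(4/5) = 1/21; P(data | r = 7) = (7/9)(6/8)(2/7)(1/6)(5/5) = 1/36.
The prior-weighted likelihoods are 1/5 · 0 = 0, 1/5 · 2/63 = 2/315, 1/5 · 1/21 = 1/105, 1/5 · 1/21 = 1/105, 1/5 · 1/36 = 1/180; these sum to 13/420.
Hence P(r = 5 | data) = (1/105) / (13/420) = 4/13.

0.3077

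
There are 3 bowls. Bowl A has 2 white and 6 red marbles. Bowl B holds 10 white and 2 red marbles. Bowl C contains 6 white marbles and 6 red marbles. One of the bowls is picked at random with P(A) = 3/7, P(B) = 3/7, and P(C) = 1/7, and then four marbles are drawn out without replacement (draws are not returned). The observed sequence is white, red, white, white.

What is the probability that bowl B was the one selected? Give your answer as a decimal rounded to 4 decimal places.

Compute the likelihood of the observed sequence for each case: P(data | bowl A) = (2/8)(6/7)(1/6)(0/5) = 0; P(data | bowl B) = (10/12)(2/11)(9/10)(8/9) = 4/33; P(data | bowl C) = (6/12)(6/11)(5/10)(4/9) = 2/33.
Multiplying each by its prior: 3/7 · 0 = 0, 3/7 · 4/33 = 4/77, 1/7 · 2/33 = 2/231; these sum to 2/33.
Therefore the posterior P(bowl B | data) = (4/77) / (2/33) = 6/7.

0.8571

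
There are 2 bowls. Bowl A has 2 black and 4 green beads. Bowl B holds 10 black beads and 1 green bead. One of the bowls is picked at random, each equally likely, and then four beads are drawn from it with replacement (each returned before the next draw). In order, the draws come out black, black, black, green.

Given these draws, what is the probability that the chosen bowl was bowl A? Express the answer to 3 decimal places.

Compute the likelihood of the observed sequence for each case: P(data | bowl A) = (2/6)(2/6)(2/6)(4/6) = 0.024691; P(data | bowl B) = (10/11)(10/11)(10/11)(1/11) = 0.068301.
Multiplying each by its prior: 1/2 · 0.024691 = 0.012346, 1/2 · 0.068301 = 0.034151; summing to 0.046496.
Therefore the posterior P(bowl A | data) = (0.012346) / (0.046496) = 0.26552.

0.266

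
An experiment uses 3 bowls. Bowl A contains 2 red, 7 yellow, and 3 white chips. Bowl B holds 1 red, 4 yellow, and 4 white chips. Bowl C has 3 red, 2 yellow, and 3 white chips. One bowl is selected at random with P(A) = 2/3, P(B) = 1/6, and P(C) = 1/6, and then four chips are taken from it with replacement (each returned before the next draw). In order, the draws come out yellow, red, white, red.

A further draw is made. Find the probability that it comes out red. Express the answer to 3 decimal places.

The likelihood of the observed sequence under each hypothesis: P(data | bowl A) = (7/12)(2/12)(3/12)(2/12) = 0.0040509; P(data | bowl B) = (4/9)(1/9)(4/9)(1/9) = 0.0024387; P(data | bowl C) = (2/8)(3/8)(3/8)(3/8) = 0.013184.
Multiplying each by its prior: 2/3 · 0.0040509 = 0.0027006, 1/6 · 0.0024387 = 0.00040644, 1/6 · 0.013184 = 0.0021973; these sum to 0.0053043.
Normalising, the posterior is P(bowl A | data) = 0.50913, P(bowl B | data) = 0.076625, P(bowl C | data) = 0.41424.
So P(red next | data) = Σ P(red next | H) P(H | data) = (1/6)(0.50913) + (1/9)(0.076625) + (3/8)(0.41424) = 0.24871.

0.249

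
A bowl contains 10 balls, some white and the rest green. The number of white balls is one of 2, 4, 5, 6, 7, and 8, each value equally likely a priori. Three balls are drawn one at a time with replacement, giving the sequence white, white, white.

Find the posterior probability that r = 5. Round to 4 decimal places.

For each hypothesis, P(data | H) works out to: P(data | r = 2) = (2/10)(2/10)(2/10) = 0.008; P(data | r = 4) = (4/10)(4/10)(4/10) = 0.064; P(data | r = 5) = (5/10)(5/10)(5/10) = 0.125; P(data | r = 6) = (6/10)(6/10)(6/10) = 0.216; P(data | r = 7) = (7/10)(7/10)(7/10) = 0.343; P(data | r = 8) = (8/10)(8/10)(8/10) = 0.512.
Multiplying each by its prior: 1/6 · 0.008 = 0.0013333, 1/6 · 0.064 = 0.010667, 1/6 · 0.125 = 0.020833, 1/6 · 0.216 = 0.036, 1/6 · 0.343 = 0.057167, 1/6 · 0.512 = 0.085333; these sum to 0.21133.
Hence P(r = 5 | data) = (0.020833) / (0.21133) = 0.09858.

0.0986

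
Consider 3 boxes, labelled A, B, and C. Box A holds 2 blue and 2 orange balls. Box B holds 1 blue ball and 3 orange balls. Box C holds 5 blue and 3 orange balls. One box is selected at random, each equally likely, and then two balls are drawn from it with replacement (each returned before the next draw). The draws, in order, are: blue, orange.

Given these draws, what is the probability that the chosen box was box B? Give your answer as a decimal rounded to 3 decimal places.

Under each hypothesis, the probability of the observed sequence is: P(data | box A) = (2/4)(2/4) = 1/4; P(data | box B) = (1/4)(3/4) = 3/16; P(data | box C) = (5/8)(3/8) = 15/64.
The prior-weighted likelihoods are 1/3 · 1/4 = 1/12, 1/3 · 3/16 = 1/16, 1/3 · 15/64 = 5/64; these sum to 43/192.
Hence P(box B | data) = (1/16) / (43/192) = 12/43.

0.279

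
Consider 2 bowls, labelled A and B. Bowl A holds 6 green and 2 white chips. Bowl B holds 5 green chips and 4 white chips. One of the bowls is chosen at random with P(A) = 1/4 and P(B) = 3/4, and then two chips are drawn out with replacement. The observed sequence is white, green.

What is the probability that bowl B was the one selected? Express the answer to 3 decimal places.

0.798

The likelihood of the observed sequence under each hypothesis: P(data | bowl A) = (2/8)(6/8) = 0.1875; P(data | bowl B) = (4/9)(5/9) = 0.24691.
Multiplying each by its prior: 1/4 · 0.1875 = 0.046875, 3/4 · 0.24691 = 0.18519; with total 0.23206.
Therefore the posterior P(bowl B | data) = (0.18519) / (0.23206) = 0.798.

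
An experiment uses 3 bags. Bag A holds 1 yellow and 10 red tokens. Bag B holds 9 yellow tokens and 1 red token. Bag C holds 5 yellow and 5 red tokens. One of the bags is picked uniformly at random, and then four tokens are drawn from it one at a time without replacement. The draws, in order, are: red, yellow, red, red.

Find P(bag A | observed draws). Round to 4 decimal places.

0.6043

The likelihood of the observed sequence under each hypothesis: P(data | bag A) = (10/11)(1/10)(9/9)(8/8) = 0.090909; P(data | bag B) = (1/10)(9/9)(0/8) = 0; P(data | bag C) = (5/10)(5/9)(4/8)(3/7) = 0.059524.
The prior-weighted likelihoods are 1/3 · 0.090909 = 0.030303, 1/3 · 0 = 0, 1/3 · 0.059524 = 0.019841; with total 0.050144.
Hence P(bag A | data) = (0.030303) / (0.050144) = 0.60432.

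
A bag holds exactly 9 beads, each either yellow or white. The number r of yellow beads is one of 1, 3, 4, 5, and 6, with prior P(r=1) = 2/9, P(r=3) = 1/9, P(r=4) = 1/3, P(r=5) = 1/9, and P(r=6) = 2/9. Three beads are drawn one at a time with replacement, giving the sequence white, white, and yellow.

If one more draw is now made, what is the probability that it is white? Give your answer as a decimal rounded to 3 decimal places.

0.586

For each hypothesis, P(data | H) works out to: P(data | r = 1) = (8/9)(8/9)(1/9) = 0.087791; P(data | r = 3) = (6/9)(6/9)(3/9) = 0.14815; P(data | r = 4) = (5/9)(5/9)(4/9) = 0.13717; P(data | r = 5) = (4/9)(4/9)(5/9) = 0.10974; P(data | r = 6) = (3/9)(3/9)(6/9) = 0.074074.
The prior-weighted likelihoods are 2/9 · 0.087791 = 0.019509, 1/9 · 0.14815 = 0.016461, 1/3 · 0.13717 = 0.045725, 1/9 · 0.10974 = 0.012193, 2/9 · 0.074074 = 0.016461; summing to 0.11035.
Normalising, the posterior is P(r = 1 | data) = 0.1768, P(r = 3 | data) = 0.14917, P(r = 4 | data) = 0.41436, P(r = 5 | data) = 0.1105, P(r = 6 | data) = 0.14917.
Averaging over the posterior, P(white next | data) = (8/9)(0.1768) + (2/3)(0.14917) + (5/9)(0.41436) + (4/9)(0.1105) + (1/3)(0.14917) = 0.58564.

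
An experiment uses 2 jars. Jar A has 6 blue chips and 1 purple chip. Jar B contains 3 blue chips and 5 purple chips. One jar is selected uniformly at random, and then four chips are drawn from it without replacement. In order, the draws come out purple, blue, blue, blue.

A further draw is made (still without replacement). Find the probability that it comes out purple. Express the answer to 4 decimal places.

0.1111

For each hypothesis, P(data | H) works out to: P(data | jar A) = (1/7)(6/6)(5/5)(4/4) = 1/7; P(data | jar B) = (5/8)(3/7)(2/6)(1/5) = 1/56.
The prior-weighted likelihoods are 1/2 · 1/7 = 1/14, 1/2 · 1/56 = 1/112; with total 9/112.
Dividing through by the total gives posterior P(jar A | data) = 8/9, P(jar B | data) = 1/9.
The predictive probability is P(purple next | data) = (0)(8/9) + (1)(1/9) = 1/9.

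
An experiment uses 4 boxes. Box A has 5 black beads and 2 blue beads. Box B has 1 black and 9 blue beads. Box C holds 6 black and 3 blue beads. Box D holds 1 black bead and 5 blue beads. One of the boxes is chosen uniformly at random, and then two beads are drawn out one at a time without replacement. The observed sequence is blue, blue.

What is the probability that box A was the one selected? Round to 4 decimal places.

For each hypothesis, P(data | H) works out to: P(data | box A) = (2/7)(1/6) = 0.047619; P(data | box B) = (9/10)(8/9) = 0.8; P(data | box C) = (3/9)(2/8) = 0.083333; P(data | box D) = (5/6)(4/5) = 0.66667.
Multiplying each by its prior: 1/4 · 0.047619 = 0.011905, 1/4 · 0.8 = 0.2, 1/4 · 0.083333 = 0.020833, 1/4 · 0.66667 = 0.16667; these sum to 0.3994.
Hence P(box A | data) = (0.011905) / (0.3994) = 0.029806.

0.0298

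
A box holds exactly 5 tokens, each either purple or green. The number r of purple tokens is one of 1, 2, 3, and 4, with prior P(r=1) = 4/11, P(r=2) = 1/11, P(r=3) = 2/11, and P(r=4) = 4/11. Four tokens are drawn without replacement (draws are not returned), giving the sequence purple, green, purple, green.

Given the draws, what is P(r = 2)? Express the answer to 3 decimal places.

For each hypothesis, P(data | H) works out to: P(data | r = 1) = (1/5)(4/4)(0/3) = 0; P(data | r = 2) = (2/5)(3/4)(1/3)(2/2) = 1/10; P(data | r = 3) = (3/5)(2/4)(2/3)(1/2) = 1/10; P(data | r = 4) = (4/5)(1/4)(3/3)(0/2) = 0.
Weighting by the prior gives 4/11 · 0 = 0, 1/11 · 1/10 = 1/110, 2/11 · 1/10 = 1/55, 4/11 · 0 = 0; these sum to 3/110.
Hence P(r = 2 | data) = (1/110) / (3/110) = 1/3.

0.333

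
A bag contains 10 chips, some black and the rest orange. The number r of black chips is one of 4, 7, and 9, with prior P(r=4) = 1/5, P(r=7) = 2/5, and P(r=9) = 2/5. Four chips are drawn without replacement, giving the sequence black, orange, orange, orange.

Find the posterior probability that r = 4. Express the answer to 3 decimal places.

0.851

For each hypothesis, P(data | H) works out to: P(data | r = 4) = (4/10)(6/9)(5/8)(4/7) = 0.095238; P(data | r = 7) = (7/10)(3/9)(2/8)(1/7) = 0.0083333; P(data | r = 9) = (9/10)(1/9)(0/8) = 0.
The prior-weighted likelihoods are 1/5 · 0.095238 = 0.019048, 2/5 · 0.0083333 = 0.0033333, 2/5 · 0 = 0; summing to 0.022381.
So P(r = 4 | data) = (0.019048) / (0.022381) = 0.85106.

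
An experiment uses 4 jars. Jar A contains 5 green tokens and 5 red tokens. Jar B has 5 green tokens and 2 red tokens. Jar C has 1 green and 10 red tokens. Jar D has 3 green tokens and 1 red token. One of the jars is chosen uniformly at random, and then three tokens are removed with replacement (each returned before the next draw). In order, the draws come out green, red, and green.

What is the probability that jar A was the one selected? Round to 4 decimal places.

Under each hypothesis, the probability of the observed sequence is: P(data | jar A) = (5/10)(5/10)(5/10) = 0.125; P(data | jar B) = (5/7)(2/7)(5/7) = 0.14577; P(data | jar C) = (1/11)(10/11)(1/11) = 0.0075131; P(data | jar D) = (3/4)(1/4)(3/4) = 0.14062.
Weighting by the prior gives 1/4 · 0.125 = 0.03125, 1/4 · 0.14577 = 0.036443, 1/4 · 0.0075131 = 0.0018783, 1/4 · 0.14062 = 0.035156; with total 0.10473.
Therefore the posterior P(jar A | data) = (0.03125) / (0.10473) = 0.29839.

0.2984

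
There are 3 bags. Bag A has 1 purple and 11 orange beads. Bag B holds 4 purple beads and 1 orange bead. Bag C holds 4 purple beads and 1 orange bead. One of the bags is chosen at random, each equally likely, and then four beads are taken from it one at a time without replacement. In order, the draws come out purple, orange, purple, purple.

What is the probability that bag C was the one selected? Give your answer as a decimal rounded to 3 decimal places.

0.500

For each hypothesis, P(data | H) works out to: P(data | bag A) = (1/12)(11/11)(0/10) = 0; P(data | bag B) = (4/5)(1/4)(3/3)(2/2) = 1/5; P(data | bag C) = (4/5)(1/4)(3/3)(2/2) = 1/5.
Weighting by the prior gives 1/3 · 0 = 0, 1/3 · 1/5 = 1/15, 1/3 · 1/5 = 1/15; these sum to 2/15.
By Bayes' rule, P(bag C | data) = (1/15) / (2/15) = 1/2.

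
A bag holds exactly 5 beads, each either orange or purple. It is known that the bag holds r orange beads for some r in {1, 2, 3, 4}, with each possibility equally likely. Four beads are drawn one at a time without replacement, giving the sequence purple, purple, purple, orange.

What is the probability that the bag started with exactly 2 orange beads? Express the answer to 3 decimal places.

Compute the likelihood of the observed sequence for each case: P(data | r = 1) = (4/5)(3/4)(2/3)(1/2) = 1/5; P(data | r = 2) = (3/5)(2/4)(1/3)(2/2) = 1/10; P(data | r = 3) = (2/5)(1/4)(0/3) = 0; P(data | r = 4) = (1/5)(0/4) = 0.
Weighting by the prior gives 1/4 · 1/5 = 1/20, 1/4 · 1/10 = 1/40, 1/4 · 0 = 0, 1/4 · 0 = 0; these sum to 3/40.
So P(r = 2 | data) = (1/40) / (3/40) = 1/3.

0.333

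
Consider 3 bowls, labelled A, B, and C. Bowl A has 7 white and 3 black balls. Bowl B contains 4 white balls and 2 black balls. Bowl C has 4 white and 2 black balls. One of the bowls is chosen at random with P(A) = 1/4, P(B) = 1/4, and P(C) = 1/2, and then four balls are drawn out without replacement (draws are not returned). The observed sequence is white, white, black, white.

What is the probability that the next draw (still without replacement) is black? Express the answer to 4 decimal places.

Compute the likelihood of the observed sequence for each case: P(data | bowl A) = (7/10)(6/9)(3/8)(5/7) = 1/8; P(data | bowl B) = (4/6)(3/5)(2/4)(2/3) = 2/15; P(data | bowl C) = (4/6)(3/5)(2/4)(2/3) = 2/15.
The prior-weighted likelihoods are 1/4 · 1/8 = 1/32, 1/4 · 2/15 = 1/30, 1/2 · 2/15 = 1/15; summing to 21/160.
Dividing through by the total gives posterior P(bowl A | data) = 5/21, P(bowl B | data) = 16/63, P(bowl C | data) = 32/63.
So P(black next | data) = Σ P(black next | H) P(H | data) = (1/3)(5/21) + (1/2)(16/63) + (1/2)(32/63) = 29/63.

0.4603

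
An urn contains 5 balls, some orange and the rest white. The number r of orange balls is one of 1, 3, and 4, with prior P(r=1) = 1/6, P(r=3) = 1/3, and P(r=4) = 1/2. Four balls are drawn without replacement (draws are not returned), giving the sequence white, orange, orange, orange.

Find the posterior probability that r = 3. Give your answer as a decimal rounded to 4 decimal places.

Under each hypothesis, the probability of the observed sequence is: P(data | r = 1) = (4/5)(1/4)(0/3) = 0; P(data | r = 3) = (2/5)(3/4)(2/3)(1/2) = 1/10; P(data | r = 4) = (1/5)(4/4)(3/3)(2/2) = 1/5.
Weighting by the prior gives 1/6 · 0 = 0, 1/3 · 1/10 = 1/30, 1/2 · 1/5 = 1/10; with total 2/15.
Therefore the posterior P(r = 3 | data) = (1/30) / (2/15) = 1/4.

0.2500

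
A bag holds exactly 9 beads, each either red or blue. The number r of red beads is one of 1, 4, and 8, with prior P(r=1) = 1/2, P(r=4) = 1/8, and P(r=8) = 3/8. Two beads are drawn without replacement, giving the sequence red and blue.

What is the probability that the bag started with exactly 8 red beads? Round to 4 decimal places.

The likelihood of the observed sequence under each hypothesis: P(data | r = 1) = (1/9)(8/8) = 1/9; P(data | r = 4) = (4/9)(5/8) = 5/18; P(data | r = 8) = (8/9)(1/8) = 1/9.
Weighting by the prior gives 1/2 · 1/9 = 1/18, 1/8 · 5/18 = 5/144, 3/8 · 1/9 = 1/24; these sum to 19/144.
So P(r = 8 | data) = (1/24) / (19/144) = 6/19.

0.3158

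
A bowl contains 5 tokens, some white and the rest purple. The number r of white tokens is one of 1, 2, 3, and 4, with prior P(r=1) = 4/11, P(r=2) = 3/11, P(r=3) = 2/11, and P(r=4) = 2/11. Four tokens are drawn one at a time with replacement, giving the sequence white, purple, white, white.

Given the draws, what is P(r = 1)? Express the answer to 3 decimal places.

0.049

For each hypothesis, P(data | H) works out to: P(data | r = 1) = (1/5)(4/5)(1/5)(1/5) = 0.0064; P(data | r = 2) = (2/5)(3/5)(2/5)(2/5) = 0.0384; P(data | r = 3) = (3/5)(2/5)(3/5)(3/5) = 0.0864; P(data | r = 4) = (4/5)(1/5)(4/5)(4/5) = 0.1024.
The prior-weighted likelihoods are 4/11 · 0.0064 = 0.0023273, 3/11 · 0.0384 = 0.010473, 2/11 · 0.0864 = 0.015709, 2/11 · 0.1024 = 0.018618; summing to 0.047127.
Therefore the posterior P(r = 1 | data) = (0.0023273) / (0.047127) = 0.049383.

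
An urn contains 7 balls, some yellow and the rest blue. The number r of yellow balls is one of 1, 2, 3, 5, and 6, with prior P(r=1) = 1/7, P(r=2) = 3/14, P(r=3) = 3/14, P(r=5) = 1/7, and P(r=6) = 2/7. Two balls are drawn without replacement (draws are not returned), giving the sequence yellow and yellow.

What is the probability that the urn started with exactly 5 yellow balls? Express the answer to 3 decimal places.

The likelihood of the observed sequence under each hypothesis: P(data | r = 1) = (1/7)(0/6) = 0; P(data | r = 2) = (2/7)(1/6) = 1/21; P(data | r = 3) = (3/7)(2/6) = 1/7; P(data | r = 5) = (5/7)(4/6) = 10/21; P(data | r = 6) = (6/7)(5/6) = 5/7.
Multiplying each by its prior: 1/7 · 0 = 0, 3/14 · 1/21 = 1/98, 3/14 · 1/7 = 3/98, 1/7 · 10/21 = 10/147, 2/7 · 5/7 = 10/49; summing to 46/147.
By Bayes' rule, P(r = 5 | data) = (10/147) / (46/147) = 5/23.

0.217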